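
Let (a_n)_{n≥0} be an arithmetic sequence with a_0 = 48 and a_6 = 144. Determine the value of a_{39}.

672

Common difference d = (144 - 48) / (6 - 0) = 16.
a_n = 48 + (n - 0)·16.
a_{39} = 48 + 39·16 = 672.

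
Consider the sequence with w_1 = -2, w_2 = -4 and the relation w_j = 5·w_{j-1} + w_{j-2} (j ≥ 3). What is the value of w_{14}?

Iterate the recurrence:
w_3 = -22; w_4 = -114; w_5 = -592; …; w_{11} = -11604352; w_{12} = -60256554; w_{13} = -312887122; w_{14} = -1624692164.

-1624692164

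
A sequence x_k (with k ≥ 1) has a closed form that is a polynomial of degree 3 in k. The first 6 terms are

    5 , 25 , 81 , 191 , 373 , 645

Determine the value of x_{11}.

3985

1st diffs: 20, 56, 110, 182, 272.
2nd diffs: 36, 54, 72, 90.
3rd diffs: 18, 18, 18 (constant).
Newton forward-difference form: x_k = 5 + 20·C(k-1,1) + 36·C(k-1,2) + 18·C(k-1,3).
At k = 11: k-1 = 10, so x_{11} = 5 + 200 + 1620 + 2160 = 3985.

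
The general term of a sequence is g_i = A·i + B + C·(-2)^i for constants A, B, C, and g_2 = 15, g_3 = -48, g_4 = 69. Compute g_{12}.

Plug in i = 2, 3, 4: 2A + B + 4C = 15; 3A + B - 8C = -48; 4A + B + 16C = 69.
Subtracting the first from the second: A - 12C = -63.
Subtracting the second from the third: A + 24C = 117.
Solving: C = 5, A = -3, then B = 1.
Hence g_{12} = -3·12 + 1 + 5·4096 = 20445.

20445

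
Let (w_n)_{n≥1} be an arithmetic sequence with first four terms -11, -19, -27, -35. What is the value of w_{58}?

Common difference d = -8.
w_n = -11 + (n - 1)·(-8).
w_{58} = -11 + 57·(-8) = -467.

-467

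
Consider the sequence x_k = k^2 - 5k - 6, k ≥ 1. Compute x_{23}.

408

x_{23} = 1·23^2 - 5·23 - 6 = 408.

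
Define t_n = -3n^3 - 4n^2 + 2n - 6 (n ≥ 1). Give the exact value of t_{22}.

t_{22} = -3·22^3 - 4·22^2 + 2·22 - 6 = -33842.

-33842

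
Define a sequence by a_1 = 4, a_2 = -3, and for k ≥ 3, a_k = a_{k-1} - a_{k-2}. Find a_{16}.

Compute successive terms:
a_3 = -7  a_4 = -4  a_5 = 3  …  a_{13} = 4  a_{14} = -3  a_{15} = -7  a_{16} = -4.

-4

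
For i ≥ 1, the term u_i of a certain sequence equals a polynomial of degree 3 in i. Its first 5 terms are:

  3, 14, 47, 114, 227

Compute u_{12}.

1st diffs: 11, 33, 67, 113.
2nd diffs: 22, 34, 46.
3rd diffs: 12, 12 (constant).
Newton forward-difference form: u_i = 3 + 11·C(i-1,1) + 22·C(i-1,2) + 12·C(i-1,3).
At i = 12: i-1 = 11, so u_{12} = 3 + 121 + 1210 + 1980 = 3314.

3314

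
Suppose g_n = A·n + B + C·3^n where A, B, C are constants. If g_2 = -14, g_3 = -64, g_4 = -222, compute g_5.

The three given values yield: 2A + B + 9C = -14; 3A + B + 27C = -64; 4A + B + 81C = -222.
Subtracting the first from the second: A + 18C = -50.
Subtracting the second from the third: A + 54C = -158.
Solving: C = -3, A = 4, then B = 5.
Hence g_5 = 4·5 + 5 + (-3)·243 = -704.

-704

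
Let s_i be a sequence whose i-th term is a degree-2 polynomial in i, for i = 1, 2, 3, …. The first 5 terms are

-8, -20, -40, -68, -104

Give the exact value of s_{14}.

-788

1st diffs: -12, -20, -28, -36.
2nd diffs: -8, -8, -8 (constant).
So s_i = -4i^2 - 4.
Evaluating at i = 14 gives s_{14} = -788.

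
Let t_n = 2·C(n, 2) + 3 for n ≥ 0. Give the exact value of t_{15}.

213

C(15, 2) = 105, so t_{15} = 213.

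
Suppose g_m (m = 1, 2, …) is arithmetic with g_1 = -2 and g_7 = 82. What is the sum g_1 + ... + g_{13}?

1066

Common difference d = (82 - (-2)) / (7 - 1) = 14.
g_m = -2 + (m - 1)·14.
g_{13} = 166; S = 13·(-2 + 166)/2 = 1066.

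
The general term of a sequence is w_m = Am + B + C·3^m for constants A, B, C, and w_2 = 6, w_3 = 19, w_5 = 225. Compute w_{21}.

Plug in m = 2, 3, 5: 2A + B + 9C = 6; 3A + B + 27C = 19; 5A + B + 243C = 225.
Subtracting the first from the second: A + 18C = 13.
Subtracting the second from the third: 2A + 216C = 206.
Solving: C = 1, A = -5, then B = 7.
Therefore w_{21} = -105 + 7 + 1·10460353203 = 10460353105.

10460353105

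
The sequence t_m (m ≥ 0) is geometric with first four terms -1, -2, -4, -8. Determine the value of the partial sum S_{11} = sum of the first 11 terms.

-2047

Common ratio r = 2.
t_m = (-1)·2^(m-0).
S = (-1)·(2^11 - 1)/(2 - 1) = (-1)·(2048 - 1)/(1) = -2047.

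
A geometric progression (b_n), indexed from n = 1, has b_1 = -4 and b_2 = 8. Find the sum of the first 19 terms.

Common ratio r = -2.
b_n = (-4)·(-2)^(n-1).
S = (-4)·((-2)^19 - 1)/(-2 - 1) = (-4)·(-524288 - 1)/(-3) = -699052.

-699052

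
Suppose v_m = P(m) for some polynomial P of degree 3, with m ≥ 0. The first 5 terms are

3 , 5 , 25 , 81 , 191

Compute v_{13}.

1st diffs: 2, 20, 56, 110.
2nd diffs: 18, 36, 54.
3rd diffs: 18, 18 (constant).
Newton forward-difference form: v_m = 3 + 2·C(m,1) + 18·C(m,2) + 18·C(m,3).
At m = 13: m = 13, so v_{13} = 3 + 26 + 1404 + 5148 = 6581.

6581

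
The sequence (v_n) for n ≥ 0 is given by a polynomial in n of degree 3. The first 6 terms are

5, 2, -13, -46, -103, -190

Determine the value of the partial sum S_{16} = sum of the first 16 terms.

-17920

1st diffs: -3, -15, -33, -57, -87.
2nd diffs: -12, -18, -24, -30.
3rd diffs: -6, -6, -6 (constant).
So v_n = -n^3 - 3n^2 + n + 5.
Continuing: …, -313, -478, -691, -958, …, v_{15} = -4030.
Summing n = 0..15 (16 terms) gives -17920.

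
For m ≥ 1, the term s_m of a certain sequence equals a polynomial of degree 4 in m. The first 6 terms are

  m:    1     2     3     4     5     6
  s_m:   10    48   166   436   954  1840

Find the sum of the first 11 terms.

1st diffs: 38, 118, 270, 518, 886.
2nd diffs: 80, 152, 248, 368.
3rd diffs: 72, 96, 120.
4th diffs: 24, 24 (constant).
Newton forward-difference form: s_m = 10 + 38·C(m-1,1) + 80·C(m-1,2) + 72·C(m-1,3) + 24·C(m-1,4).
Continuing: …, 3238, 5316, 8266, 12304, …, s_{11} = 17670.
Summing m = 1..11 (11 terms) gives 50248.

50248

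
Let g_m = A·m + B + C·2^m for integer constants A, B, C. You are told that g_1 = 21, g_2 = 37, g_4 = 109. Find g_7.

Plug in m = 1, 2, 4: A + B + 2C = 21; 2A + B + 4C = 37; 4A + B + 16C = 109.
Subtracting the first from the second: A + 2C = 16.
Subtracting the second from the third: 2A + 12C = 72.
Solving: C = 5, A = 6, then B = 5.
Therefore g_7 = 42 + 5 + 5·128 = 687.

687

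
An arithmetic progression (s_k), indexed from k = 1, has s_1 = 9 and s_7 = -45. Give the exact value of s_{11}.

-81

Common difference d = (-45 - 9) / (7 - 1) = -9.
s_k = 9 + (k - 1)·(-9).
s_{11} = 9 + 10·(-9) = -81.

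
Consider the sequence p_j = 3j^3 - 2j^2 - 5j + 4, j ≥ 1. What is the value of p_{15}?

9604

p_{15} = 3·15^3 - 2·15^2 - 5·15 + 4 = 9604.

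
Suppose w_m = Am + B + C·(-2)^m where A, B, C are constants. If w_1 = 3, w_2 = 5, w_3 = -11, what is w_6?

49

Plug in m = 1, 2, 3: A + B - 2C = 3; 2A + B + 4C = 5; 3A + B - 8C = -11.
Subtracting the first from the second: A + 6C = 2.
Subtracting the second from the third: A - 12C = -16.
Solving: C = 1, A = -4, then B = 9.
So w_m = -4·m + 9 + 1·(-2)^m; at m=6 this is 49.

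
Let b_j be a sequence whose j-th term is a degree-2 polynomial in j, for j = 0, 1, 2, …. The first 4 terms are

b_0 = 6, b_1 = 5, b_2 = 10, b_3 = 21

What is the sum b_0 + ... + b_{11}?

1326

1st diffs: -1, 5, 11.
2nd diffs: 6, 6 (constant).
Newton forward-difference form: b_j = 6 + (-1)·C(j,1) + 6·C(j,2).
Continuing: …, 38, 61, 90, 125, …, b_{11} = 325.
Summing j = 0..11 (12 terms) gives 1326.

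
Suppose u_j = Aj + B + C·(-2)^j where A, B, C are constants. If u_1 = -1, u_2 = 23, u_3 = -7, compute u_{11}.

-6079

The three given values yield: A + B - 2C = -1; 2A + B + 4C = 23; 3A + B - 8C = -7.
Subtracting the first from the second: A + 6C = 24.
Subtracting the second from the third: A - 12C = -30.
Solving: C = 3, A = 6, then B = -1.
Therefore u_{11} = 66 + (-1) + 3·(-2048) = -6079.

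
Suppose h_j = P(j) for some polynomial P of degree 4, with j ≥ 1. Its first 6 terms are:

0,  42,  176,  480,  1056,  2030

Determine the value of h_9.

1st diffs: 42, 134, 304, 576, 974.
2nd diffs: 92, 170, 272, 398.
3rd diffs: 78, 102, 126.
4th diffs: 24, 24 (constant).
Newton forward-difference form: h_j = 42·C(j-1,1) + 92·C(j-1,2) + 78·C(j-1,3) + 24·C(j-1,4).
At j = 9: j-1 = 8, so h_9 = 336 + 2576 + 4368 + 1680 = 8960.

8960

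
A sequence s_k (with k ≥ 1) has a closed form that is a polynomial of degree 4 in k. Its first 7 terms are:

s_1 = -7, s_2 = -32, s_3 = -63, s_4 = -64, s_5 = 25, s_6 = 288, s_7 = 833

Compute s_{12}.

1st diffs: -25, -31, -1, 89, 263, 545.
2nd diffs: -6, 30, 90, 174, 282.
3rd diffs: 36, 60, 84, 108.
4th diffs: 24, 24, 24 (constant).
Newton forward-difference form: s_k = -7 + (-25)·C(k-1,1) + (-6)·C(k-1,2) + 36·C(k-1,3) + 24·C(k-1,4).
At k = 12: k-1 = 11, so s_{12} = -7 - 275 - 330 + 5940 + 7920 = 13248.

13248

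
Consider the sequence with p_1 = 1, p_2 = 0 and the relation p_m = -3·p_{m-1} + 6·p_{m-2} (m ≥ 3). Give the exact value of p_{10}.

-139482

Step forward from the initial values:
p_3 = 6  p_4 = -18  p_5 = 90  p_6 = -378  p_7 = 1674  p_8 = -7290  p_9 = 31914  p_{10} = -139482.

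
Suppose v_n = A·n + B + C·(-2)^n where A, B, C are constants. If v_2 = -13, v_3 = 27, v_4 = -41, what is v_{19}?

Write the equations: 2A + B + 4C = -13; 3A + B - 8C = 27; 4A + B + 16C = -41.
Subtracting the first from the second: A - 12C = 40.
Subtracting the second from the third: A + 24C = -68.
Solving: C = -3, A = 4, then B = -9.
Hence v_{19} = 4·19 + (-9) + (-3)·(-524288) = 1572931.

1572931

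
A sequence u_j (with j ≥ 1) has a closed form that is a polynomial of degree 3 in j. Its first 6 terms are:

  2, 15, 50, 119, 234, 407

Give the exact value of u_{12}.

3335

1st diffs: 13, 35, 69, 115, 173.
2nd diffs: 22, 34, 46, 58.
3rd diffs: 12, 12, 12 (constant).
Newton forward-difference form: u_j = 2 + 13·C(j-1,1) + 22·C(j-1,2) + 12·C(j-1,3).
At j = 12: j-1 = 11, so u_{12} = 2 + 143 + 1210 + 1980 = 3335.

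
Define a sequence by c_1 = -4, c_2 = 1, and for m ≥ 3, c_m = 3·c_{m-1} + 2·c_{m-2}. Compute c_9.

-7825

Step forward from the initial values:
c_3 = -5;  c_4 = -13;  c_5 = -49;  c_6 = -173;  c_7 = -617;  c_8 = -2197;  c_9 = -7825.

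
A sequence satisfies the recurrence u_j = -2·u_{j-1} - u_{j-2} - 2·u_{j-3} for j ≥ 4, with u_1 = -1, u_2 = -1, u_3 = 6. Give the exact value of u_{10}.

u_4 = -9; u_5 = 14; u_6 = -31; u_7 = 66; u_8 = -129; u_9 = 254; u_{10} = -511.

-511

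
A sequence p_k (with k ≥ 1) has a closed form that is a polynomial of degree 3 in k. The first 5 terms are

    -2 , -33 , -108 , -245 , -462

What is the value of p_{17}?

1st diffs: -31, -75, -137, -217.
2nd diffs: -44, -62, -80.
3rd diffs: -18, -18 (constant).
Newton forward-difference form: p_k = -2 + (-31)·C(k-1,1) + (-44)·C(k-1,2) + (-18)·C(k-1,3).
At k = 17: k-1 = 16, so p_{17} = -2 - 496 - 5280 - 10080 = -15858.

-15858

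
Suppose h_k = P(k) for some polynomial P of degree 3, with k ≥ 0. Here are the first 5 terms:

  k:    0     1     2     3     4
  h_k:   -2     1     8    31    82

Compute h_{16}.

1st diffs: 3, 7, 23, 51.
2nd diffs: 4, 16, 28.
3rd diffs: 12, 12 (constant).
So h_k = 2k^3 - 4k^2 + 5k - 2.
Evaluating at k = 16 gives h_{16} = 7246.

7246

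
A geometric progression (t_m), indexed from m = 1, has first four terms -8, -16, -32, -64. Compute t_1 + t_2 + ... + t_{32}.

-34359738360

Common ratio r = 2.
t_m = (-8)·2^(m-1).
S = (-8)·(2^32 - 1)/(2 - 1) = (-8)·(4294967296 - 1)/(1) = -34359738360.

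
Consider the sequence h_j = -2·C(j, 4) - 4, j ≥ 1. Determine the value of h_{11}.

C(11, 4) = 330, so h_{11} = -664.

-664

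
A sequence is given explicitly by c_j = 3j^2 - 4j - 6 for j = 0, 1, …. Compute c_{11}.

c_{11} = 3·11^2 - 4·11 - 6 = 313.

313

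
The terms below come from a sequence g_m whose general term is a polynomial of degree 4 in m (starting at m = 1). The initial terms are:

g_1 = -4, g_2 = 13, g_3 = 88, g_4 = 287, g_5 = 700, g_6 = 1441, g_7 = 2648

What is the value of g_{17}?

1st diffs: 17, 75, 199, 413, 741, 1207.
2nd diffs: 58, 124, 214, 328, 466.
3rd diffs: 66, 90, 114, 138.
4th diffs: 24, 24, 24 (constant).
So g_m = m^4 + m^3 - 2m^2 + m - 5.
Evaluating at m = 17 gives g_{17} = 87868.

87868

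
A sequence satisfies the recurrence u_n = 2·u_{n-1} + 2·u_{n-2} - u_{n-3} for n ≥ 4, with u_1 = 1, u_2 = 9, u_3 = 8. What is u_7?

521

u_4 = 33, u_5 = 73, u_6 = 204, u_7 = 521.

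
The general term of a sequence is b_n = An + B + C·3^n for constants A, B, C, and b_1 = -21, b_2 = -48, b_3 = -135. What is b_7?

Write the equations: A + B + 3C = -21; 2A + B + 9C = -48; 3A + B + 27C = -135.
Subtracting the first from the second: A + 6C = -27.
Subtracting the second from the third: A + 18C = -87.
Solving: C = -5, A = 3, then B = -9.
So b_n = 3·n + (-9) + (-5)·3^n; at n=7 this is -10923.

-10923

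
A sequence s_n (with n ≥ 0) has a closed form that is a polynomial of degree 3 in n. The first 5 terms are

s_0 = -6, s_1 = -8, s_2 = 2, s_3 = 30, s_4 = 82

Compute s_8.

1st diffs: -2, 10, 28, 52.
2nd diffs: 12, 18, 24.
3rd diffs: 6, 6 (constant).
So s_n = n^3 + 3n^2 - 6n - 6.
Evaluating at n = 8 gives s_8 = 650.

650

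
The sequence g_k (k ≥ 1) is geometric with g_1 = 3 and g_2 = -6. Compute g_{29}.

Common ratio r = -2.
g_k = 3·(-2)^(k-1).
g_{29} = 3·(-2)^28 = 805306368.

805306368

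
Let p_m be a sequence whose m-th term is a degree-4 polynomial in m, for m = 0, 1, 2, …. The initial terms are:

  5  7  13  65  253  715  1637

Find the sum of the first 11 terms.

1st diffs: 2, 6, 52, 188, 462, 922.
2nd diffs: 4, 46, 136, 274, 460.
3rd diffs: 42, 90, 138, 186.
4th diffs: 48, 48, 48 (constant).
So p_m = 2m^4 - 5m^3 + 3m^2 + 2m + 5.
Continuing: 3253, 5845, 9743, 15325.
Summing m = 0..10 (11 terms) gives 36861.

36861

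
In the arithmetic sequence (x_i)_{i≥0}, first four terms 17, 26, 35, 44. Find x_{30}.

Common difference d = 9.
x_i = 17 + (i - 0)·9.
x_{30} = 17 + 30·9 = 287.

287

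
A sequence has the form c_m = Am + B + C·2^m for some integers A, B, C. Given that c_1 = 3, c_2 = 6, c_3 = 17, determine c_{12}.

Write the equations: A + B + 2C = 3; 2A + B + 4C = 6; 3A + B + 8C = 17.
Subtracting the first from the second: A + 2C = 3.
Subtracting the second from the third: A + 4C = 11.
Solving: C = 4, A = -5, then B = 0.
So c_m = -5·m + 0 + 4·2^m; at m=12 this is 16324.

16324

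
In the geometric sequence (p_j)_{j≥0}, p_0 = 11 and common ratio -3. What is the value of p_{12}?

p_j = 11·(-3)^(j-0).
p_{12} = 11·(-3)^12 = 5845851.

5845851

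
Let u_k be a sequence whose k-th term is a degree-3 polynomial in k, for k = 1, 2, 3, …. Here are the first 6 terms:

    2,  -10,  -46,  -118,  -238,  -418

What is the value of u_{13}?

1st diffs: -12, -36, -72, -120, -180.
2nd diffs: -24, -36, -48, -60.
3rd diffs: -12, -12, -12 (constant).
So u_k = -2k^3 + 2k + 2.
Evaluating at k = 13 gives u_{13} = -4366.

-4366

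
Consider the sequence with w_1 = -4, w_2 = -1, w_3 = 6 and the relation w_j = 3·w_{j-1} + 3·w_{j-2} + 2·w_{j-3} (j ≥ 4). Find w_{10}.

Step forward from the initial values:
w_4 = 7  w_5 = 37  w_6 = 144  w_7 = 557  w_8 = 2177  w_9 = 8490  w_{10} = 33115.

33115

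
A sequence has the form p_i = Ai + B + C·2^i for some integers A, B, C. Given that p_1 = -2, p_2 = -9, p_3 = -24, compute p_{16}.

Plug in i = 1, 2, 3: A + B + 2C = -2; 2A + B + 4C = -9; 3A + B + 8C = -24.
Subtracting the first from the second: A + 2C = -7.
Subtracting the second from the third: A + 4C = -15.
Solving: C = -4, A = 1, then B = 5.
Hence p_{16} = 1·16 + 5 + (-4)·65536 = -262123.

-262123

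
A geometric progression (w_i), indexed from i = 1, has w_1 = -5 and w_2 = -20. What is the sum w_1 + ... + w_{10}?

-1747625

Common ratio r = 4.
w_i = (-5)·4^(i-1).
S = (-5)·(4^10 - 1)/(4 - 1) = (-5)·(1048576 - 1)/(3) = -1747625.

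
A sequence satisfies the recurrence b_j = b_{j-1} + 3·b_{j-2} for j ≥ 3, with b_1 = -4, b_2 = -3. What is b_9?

Compute successive terms:
b_3 = -15; b_4 = -24; b_5 = -69; b_6 = -141; b_7 = -348; b_8 = -771; b_9 = -1815.

-1815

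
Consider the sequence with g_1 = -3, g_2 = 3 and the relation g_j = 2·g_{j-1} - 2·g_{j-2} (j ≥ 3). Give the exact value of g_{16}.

Step forward from the initial values:
g_3 = 12; g_4 = 18; g_5 = 12; …; g_{13} = 192; g_{14} = -192; g_{15} = -768; g_{16} = -1152.

-1152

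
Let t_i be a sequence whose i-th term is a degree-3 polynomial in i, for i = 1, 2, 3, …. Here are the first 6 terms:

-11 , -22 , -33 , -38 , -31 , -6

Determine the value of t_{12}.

858

1st diffs: -11, -11, -5, 7, 25.
2nd diffs: 0, 6, 12, 18.
3rd diffs: 6, 6, 6 (constant).
So t_i = i^3 - 6i^2 - 6.
Evaluating at i = 12 gives t_{12} = 858.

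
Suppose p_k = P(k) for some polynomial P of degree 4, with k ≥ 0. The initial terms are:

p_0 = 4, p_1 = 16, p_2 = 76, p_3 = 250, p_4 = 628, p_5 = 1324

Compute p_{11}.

21586

1st diffs: 12, 60, 174, 378, 696.
2nd diffs: 48, 114, 204, 318.
3rd diffs: 66, 90, 114.
4th diffs: 24, 24 (constant).
Newton forward-difference form: p_k = 4 + 12·C(k,1) + 48·C(k,2) + 66·C(k,3) + 24·C(k,4).
At k = 11: k = 11, so p_{11} = 4 + 132 + 2640 + 10890 + 7920 = 21586.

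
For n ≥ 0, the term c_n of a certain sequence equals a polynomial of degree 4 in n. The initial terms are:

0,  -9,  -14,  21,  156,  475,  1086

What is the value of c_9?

1st diffs: -9, -5, 35, 135, 319, 611.
2nd diffs: 4, 40, 100, 184, 292.
3rd diffs: 36, 60, 84, 108.
4th diffs: 24, 24, 24 (constant).
So c_n = n^4 - 5n^2 - 5n.
Evaluating at n = 9 gives c_9 = 6111.

6111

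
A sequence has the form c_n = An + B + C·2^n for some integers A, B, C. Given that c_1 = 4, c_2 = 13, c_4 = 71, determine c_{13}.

The three given values yield: A + B + 2C = 4; 2A + B + 4C = 13; 4A + B + 16C = 71.
Subtracting the first from the second: A + 2C = 9.
Subtracting the second from the third: 2A + 12C = 58.
Solving: C = 5, A = -1, then B = -5.
Hence c_{13} = -1·13 + (-5) + 5·8192 = 40942.

40942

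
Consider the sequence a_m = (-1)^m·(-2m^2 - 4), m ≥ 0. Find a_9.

(-1)^9 = -1; -2m^2 - 4 at m=9 is -166; so a_9 = 166.

166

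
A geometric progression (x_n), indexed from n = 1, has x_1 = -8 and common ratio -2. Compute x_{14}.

x_n = (-8)·(-2)^(n-1).
x_{14} = (-8)·(-2)^13 = 65536.

65536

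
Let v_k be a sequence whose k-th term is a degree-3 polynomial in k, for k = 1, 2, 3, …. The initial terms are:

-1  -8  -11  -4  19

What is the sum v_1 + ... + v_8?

1st diffs: -7, -3, 7, 23.
2nd diffs: 4, 10, 16.
3rd diffs: 6, 6 (constant).
Newton forward-difference form: v_k = -1 + (-7)·C(k-1,1) + 4·C(k-1,2) + 6·C(k-1,3).
Continuing: 64, 137, 244.
Summing k = 1..8 (8 terms) gives 440.

440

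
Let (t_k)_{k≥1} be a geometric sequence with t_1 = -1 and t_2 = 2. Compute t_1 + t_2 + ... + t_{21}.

Common ratio r = -2.
t_k = (-1)·(-2)^(k-1).
S = (-1)·((-2)^21 - 1)/(-2 - 1) = (-1)·(-2097152 - 1)/(-3) = -699051.

-699051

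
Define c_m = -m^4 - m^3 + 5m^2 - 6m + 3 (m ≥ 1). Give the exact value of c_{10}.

-10557

c_{10} = -1·10^4 - 1·10^3 + 5·10^2 - 6·10 + 3 = -10557.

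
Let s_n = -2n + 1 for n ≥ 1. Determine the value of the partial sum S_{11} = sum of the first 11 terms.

Over n = 1..11: Σn = 66.
Total = (-2)·66 + (1)·11 = -121.

-121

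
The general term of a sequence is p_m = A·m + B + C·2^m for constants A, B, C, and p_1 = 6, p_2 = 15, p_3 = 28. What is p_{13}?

16446

Plug in m = 1, 2, 3: A + B + 2C = 6; 2A + B + 4C = 15; 3A + B + 8C = 28.
Subtracting the first from the second: A + 2C = 9.
Subtracting the second from the third: A + 4C = 13.
Solving: C = 2, A = 5, then B = -3.
Therefore p_{13} = 65 + (-3) + 2·8192 = 16446.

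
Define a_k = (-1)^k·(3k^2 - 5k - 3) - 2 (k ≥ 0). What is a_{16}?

(-1)^16 = 1; 3k^2 - 5k - 3 at k=16 is 685; so a_{16} = 683.

683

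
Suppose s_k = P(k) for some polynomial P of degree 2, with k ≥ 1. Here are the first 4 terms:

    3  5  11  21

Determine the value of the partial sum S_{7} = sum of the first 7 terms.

1st diffs: 2, 6, 10.
2nd diffs: 4, 4 (constant).
Newton forward-difference form: s_k = 3 + 2·C(k-1,1) + 4·C(k-1,2).
Continuing: 35, 53, 75.
Summing k = 1..7 (7 terms) gives 203.

203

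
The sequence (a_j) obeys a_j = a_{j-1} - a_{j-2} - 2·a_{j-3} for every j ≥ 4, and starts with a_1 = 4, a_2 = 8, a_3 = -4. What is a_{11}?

-544

Compute successive terms:
a_4 = -20; a_5 = -32; a_6 = -4; a_7 = 68; a_8 = 136; a_9 = 76; a_{10} = -196; a_{11} = -544.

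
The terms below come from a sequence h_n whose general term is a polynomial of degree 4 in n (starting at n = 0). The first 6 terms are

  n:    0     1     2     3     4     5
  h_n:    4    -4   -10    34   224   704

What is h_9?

10084

1st diffs: -8, -6, 44, 190, 480.
2nd diffs: 2, 50, 146, 290.
3rd diffs: 48, 96, 144.
4th diffs: 48, 48 (constant).
So h_n = 2n^4 - 4n^3 - n^2 - 5n + 4.
Evaluating at n = 9 gives h_9 = 10084.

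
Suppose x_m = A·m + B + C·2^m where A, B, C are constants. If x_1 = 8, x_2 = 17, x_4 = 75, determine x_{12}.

Plug in m = 1, 2, 4: A + B + 2C = 8; 2A + B + 4C = 17; 4A + B + 16C = 75.
Subtracting the first from the second: A + 2C = 9.
Subtracting the second from the third: 2A + 12C = 58.
Solving: C = 5, A = -1, then B = -1.
Hence x_{12} = -1·12 + (-1) + 5·4096 = 20467.

20467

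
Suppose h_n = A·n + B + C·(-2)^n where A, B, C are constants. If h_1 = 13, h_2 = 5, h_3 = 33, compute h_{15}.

65601

Write the equations: A + B - 2C = 13; 2A + B + 4C = 5; 3A + B - 8C = 33.
Subtracting the first from the second: A + 6C = -8.
Subtracting the second from the third: A - 12C = 28.
Solving: C = -2, A = 4, then B = 5.
So h_n = 4·n + 5 + (-2)·(-2)^n; at n=15 this is 65601.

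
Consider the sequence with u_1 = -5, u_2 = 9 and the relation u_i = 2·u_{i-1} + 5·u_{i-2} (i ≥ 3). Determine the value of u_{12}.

Applying the relation repeatedly:
u_3 = -7; u_4 = 31; u_5 = 27; u_6 = 209; u_7 = 553; u_8 = 2151; u_9 = 7067; u_{10} = 24889; u_{11} = 85113; u_{12} = 294671.

294671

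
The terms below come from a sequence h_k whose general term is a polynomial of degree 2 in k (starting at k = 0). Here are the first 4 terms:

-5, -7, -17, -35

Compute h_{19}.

-1411

1st diffs: -2, -10, -18.
2nd diffs: -8, -8 (constant).
Newton forward-difference form: h_k = -5 + (-2)·C(k,1) + (-8)·C(k,2).
At k = 19: k = 19, so h_{19} = -5 - 38 - 1368 = -1411.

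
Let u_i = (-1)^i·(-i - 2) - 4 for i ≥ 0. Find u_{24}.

-30

(-1)^24 = 1; -i - 2 at i=24 is -26; so u_{24} = -30.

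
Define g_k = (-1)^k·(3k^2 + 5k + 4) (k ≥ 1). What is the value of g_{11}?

-422

(-1)^11 = -1; 3k^2 + 5k + 4 at k=11 is 422; so g_{11} = -422.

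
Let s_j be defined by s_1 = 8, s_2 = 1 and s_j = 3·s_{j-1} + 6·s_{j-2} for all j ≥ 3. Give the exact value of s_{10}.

1217511

Iterate the recurrence:
s_3 = 51  s_4 = 159  s_5 = 783  s_6 = 3303  s_7 = 14607  s_8 = 63639  s_9 = 278559  s_{10} = 1217511.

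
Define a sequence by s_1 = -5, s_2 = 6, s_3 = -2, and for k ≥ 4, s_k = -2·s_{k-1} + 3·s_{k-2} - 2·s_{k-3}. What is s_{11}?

-82550

Step forward from the initial values:
s_4 = 32; s_5 = -82; s_6 = 264; s_7 = -838; s_8 = 2632; s_9 = -8306; s_{10} = 26184; s_{11} = -82550.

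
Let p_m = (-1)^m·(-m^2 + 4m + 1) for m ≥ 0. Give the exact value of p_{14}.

-139

(-1)^14 = 1; -m^2 + 4m + 1 at m=14 is -139; so p_{14} = -139.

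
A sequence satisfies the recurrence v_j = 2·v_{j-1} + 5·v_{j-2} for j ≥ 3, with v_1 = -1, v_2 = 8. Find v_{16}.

155773682

Applying the relation repeatedly:
v_3 = 11; v_4 = 62; v_5 = 179; …; v_{13} = 3794939; v_{14} = 13091588; v_{15} = 45157871; v_{16} = 155773682.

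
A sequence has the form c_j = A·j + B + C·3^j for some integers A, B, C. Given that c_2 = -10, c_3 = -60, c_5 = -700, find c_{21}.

-31381059516

The three given values yield: 2A + B + 9C = -10; 3A + B + 27C = -60; 5A + B + 243C = -700.
Subtracting the first from the second: A + 18C = -50.
Subtracting the second from the third: 2A + 216C = -640.
Solving: C = -3, A = 4, then B = 9.
Therefore c_{21} = 84 + 9 + (-3)·10460353203 = -31381059516.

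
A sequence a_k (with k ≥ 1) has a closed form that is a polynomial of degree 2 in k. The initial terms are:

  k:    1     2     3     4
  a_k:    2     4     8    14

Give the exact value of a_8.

58

1st diffs: 2, 4, 6.
2nd diffs: 2, 2 (constant).
So a_k = k^2 - k + 2.
Evaluating at k = 8 gives a_8 = 58.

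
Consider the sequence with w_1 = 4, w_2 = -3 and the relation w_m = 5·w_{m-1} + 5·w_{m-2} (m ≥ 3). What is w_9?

85625

Compute successive terms:
w_3 = 5;  w_4 = 10;  w_5 = 75;  w_6 = 425;  w_7 = 2500;  w_8 = 14625;  w_9 = 85625.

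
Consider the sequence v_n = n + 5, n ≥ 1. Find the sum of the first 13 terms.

Over n = 1..13: Σn = 91.
Total = (1)·91 + (5)·13 = 156.

156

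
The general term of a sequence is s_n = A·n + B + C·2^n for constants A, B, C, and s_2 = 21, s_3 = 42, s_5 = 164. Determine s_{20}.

5242899

The three given values yield: 2A + B + 4C = 21; 3A + B + 8C = 42; 5A + B + 32C = 164.
Subtracting the first from the second: A + 4C = 21.
Subtracting the second from the third: 2A + 24C = 122.
Solving: C = 5, A = 1, then B = -1.
Hence s_{20} = 1·20 + (-1) + 5·1048576 = 5242899.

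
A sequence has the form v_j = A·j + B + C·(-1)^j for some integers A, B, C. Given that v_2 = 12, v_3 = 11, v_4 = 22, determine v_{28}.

142

The three given values yield: 2A + B + C = 12; 3A + B - C = 11; 4A + B + C = 22.
Subtracting the first from the second: A - 2C = -1.
Subtracting the second from the third: A + 2C = 11.
Solving: C = 3, A = 5, then B = -1.
Hence v_{28} = 5·28 + (-1) + 3·1 = 142.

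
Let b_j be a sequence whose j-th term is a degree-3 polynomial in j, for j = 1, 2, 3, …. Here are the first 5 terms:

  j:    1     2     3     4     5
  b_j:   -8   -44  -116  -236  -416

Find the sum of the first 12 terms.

1st diffs: -36, -72, -120, -180.
2nd diffs: -36, -48, -60.
3rd diffs: -12, -12 (constant).
Newton forward-difference form: b_j = -8 + (-36)·C(j-1,1) + (-36)·C(j-1,2) + (-12)·C(j-1,3).
Continuing: …, -668, -1004, -1436, -1976, …, b_{12} = -4364.
Summing j = 1..12 (12 terms) gives -16332.

-16332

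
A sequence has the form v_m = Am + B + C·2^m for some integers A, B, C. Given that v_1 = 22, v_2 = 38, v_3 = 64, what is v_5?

At m = 1, 2, 3: A + B + 2C = 22; 2A + B + 4C = 38; 3A + B + 8C = 64.
Subtracting the first from the second: A + 2C = 16.
Subtracting the second from the third: A + 4C = 26.
Solving: C = 5, A = 6, then B = 6.
So v_m = 6·m + 6 + 5·2^m; at m=5 this is 196.

196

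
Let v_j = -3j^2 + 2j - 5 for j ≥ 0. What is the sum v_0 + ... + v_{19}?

Over j = 0..19: Σj = 190, Σj² = 2470.
Total = (-3)·2470 + (2)·190 + (-5)·20 = -7130.

-7130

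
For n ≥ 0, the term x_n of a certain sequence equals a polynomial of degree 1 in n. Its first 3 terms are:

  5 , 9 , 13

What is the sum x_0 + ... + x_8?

189

1st diffs: 4, 4 (constant).
So x_n = 4n + 5.
Continuing: …, 17, 21, 25, 29, …, x_8 = 37.
Summing n = 0..8 (9 terms) gives 189.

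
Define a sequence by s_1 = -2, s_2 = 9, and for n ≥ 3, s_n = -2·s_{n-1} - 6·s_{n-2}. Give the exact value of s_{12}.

Applying the relation repeatedly:
s_3 = -6, s_4 = -42, s_5 = 120, s_6 = 12, s_7 = -744, s_8 = 1416, s_9 = 1632, s_{10} = -11760, s_{11} = 13728, s_{12} = 43104.

43104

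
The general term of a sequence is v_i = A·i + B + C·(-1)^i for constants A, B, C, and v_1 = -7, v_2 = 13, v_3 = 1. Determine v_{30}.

125

The three given values yield: A + B - C = -7; 2A + B + C = 13; 3A + B - C = 1.
Subtracting the first from the second: A + 2C = 20.
Subtracting the second from the third: A - 2C = -12.
Solving: C = 8, A = 4, then B = -3.
So v_i = 4·i + (-3) + 8·(-1)^i; at i=30 this is 125.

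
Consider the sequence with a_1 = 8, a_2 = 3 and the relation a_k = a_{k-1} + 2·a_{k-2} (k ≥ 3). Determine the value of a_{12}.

7505

Compute successive terms:
a_3 = 19;  a_4 = 25;  a_5 = 63;  a_6 = 113;  a_7 = 239;  a_8 = 465;  a_9 = 943;  a_{10} = 1873;  a_{11} = 3759;  a_{12} = 7505.
(Characteristic roots are 2 and -1.)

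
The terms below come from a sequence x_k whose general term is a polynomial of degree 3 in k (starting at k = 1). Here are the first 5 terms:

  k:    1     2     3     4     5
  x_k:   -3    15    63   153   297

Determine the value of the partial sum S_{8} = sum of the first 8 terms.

1st diffs: 18, 48, 90, 144.
2nd diffs: 30, 42, 54.
3rd diffs: 12, 12 (constant).
Newton forward-difference form: x_k = -3 + 18·C(k-1,1) + 30·C(k-1,2) + 12·C(k-1,3).
Continuing: 507, 795, 1173.
Summing k = 1..8 (8 terms) gives 3000.

3000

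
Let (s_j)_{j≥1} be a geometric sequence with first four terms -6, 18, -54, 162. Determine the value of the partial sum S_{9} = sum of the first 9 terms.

Common ratio r = -3.
s_j = (-6)·(-3)^(j-1).
S = (-6)·((-3)^9 - 1)/(-3 - 1) = (-6)·(-19683 - 1)/(-4) = -29526.

-29526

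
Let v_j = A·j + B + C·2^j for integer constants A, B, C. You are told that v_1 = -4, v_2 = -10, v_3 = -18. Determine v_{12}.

-4142

The three given values yield: A + B + 2C = -4; 2A + B + 4C = -10; 3A + B + 8C = -18.
Subtracting the first from the second: A + 2C = -6.
Subtracting the second from the third: A + 4C = -8.
Solving: C = -1, A = -4, then B = 2.
Therefore v_{12} = -48 + 2 + (-1)·4096 = -4142.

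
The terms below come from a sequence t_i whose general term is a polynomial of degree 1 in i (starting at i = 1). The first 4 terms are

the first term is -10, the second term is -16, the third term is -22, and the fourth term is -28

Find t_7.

-46

1st diffs: -6, -6, -6 (constant).
So t_i = -6i - 4.
Evaluating at i = 7 gives t_7 = -46.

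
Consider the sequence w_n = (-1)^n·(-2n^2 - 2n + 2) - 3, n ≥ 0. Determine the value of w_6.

-85

(-1)^6 = 1; -2n^2 - 2n + 2 at n=6 is -82; so w_6 = -85.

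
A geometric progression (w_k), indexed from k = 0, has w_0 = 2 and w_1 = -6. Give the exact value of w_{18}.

Common ratio r = -3.
w_k = 2·(-3)^(k-0).
w_{18} = 2·(-3)^18 = 774840978.

774840978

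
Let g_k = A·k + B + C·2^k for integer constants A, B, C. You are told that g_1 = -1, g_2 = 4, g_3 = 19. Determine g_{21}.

10485649

At k = 1, 2, 3: A + B + 2C = -1; 2A + B + 4C = 4; 3A + B + 8C = 19.
Subtracting the first from the second: A + 2C = 5.
Subtracting the second from the third: A + 4C = 15.
Solving: C = 5, A = -5, then B = -6.
So g_k = -5·k + (-6) + 5·2^k; at k=21 this is 10485649.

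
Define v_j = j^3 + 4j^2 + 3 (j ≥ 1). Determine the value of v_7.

542

v_7 = 1·7^3 + 4·7^2 + 3 = 542.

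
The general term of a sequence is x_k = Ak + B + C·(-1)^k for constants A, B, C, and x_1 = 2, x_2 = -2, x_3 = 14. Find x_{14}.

Plug in k = 1, 2, 3: A + B - C = 2; 2A + B + C = -2; 3A + B - C = 14.
Subtracting the first from the second: A + 2C = -4.
Subtracting the second from the third: A - 2C = 16.
Solving: C = -5, A = 6, then B = -9.
So x_k = 6·k + (-9) + (-5)·(-1)^k; at k=14 this is 70.

70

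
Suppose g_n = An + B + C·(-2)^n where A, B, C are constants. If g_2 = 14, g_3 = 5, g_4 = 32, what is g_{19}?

-524227

Write the equations: 2A + B + 4C = 14; 3A + B - 8C = 5; 4A + B + 16C = 32.
Subtracting the first from the second: A - 12C = -9.
Subtracting the second from the third: A + 24C = 27.
Solving: C = 1, A = 3, then B = 4.
Therefore g_{19} = 57 + 4 + 1·(-524288) = -524227.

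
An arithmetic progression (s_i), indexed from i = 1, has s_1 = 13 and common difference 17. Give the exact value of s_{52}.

s_i = 13 + (i - 1)·17.
s_{52} = 13 + 51·17 = 880.

880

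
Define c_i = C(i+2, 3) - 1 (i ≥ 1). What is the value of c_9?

164

C(11, 3) = 165, so c_9 = 164.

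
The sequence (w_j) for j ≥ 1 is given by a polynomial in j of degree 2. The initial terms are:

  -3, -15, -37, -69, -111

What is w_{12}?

-685

1st diffs: -12, -22, -32, -42.
2nd diffs: -10, -10, -10 (constant).
Newton forward-difference form: w_j = -3 + (-12)·C(j-1,1) + (-10)·C(j-1,2).
At j = 12: j-1 = 11, so w_{12} = -3 - 132 - 550 = -685.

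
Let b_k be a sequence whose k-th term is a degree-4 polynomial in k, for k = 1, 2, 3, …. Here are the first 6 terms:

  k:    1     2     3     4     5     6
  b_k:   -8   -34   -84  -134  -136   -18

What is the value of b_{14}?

21806

1st diffs: -26, -50, -50, -2, 118.
2nd diffs: -24, 0, 48, 120.
3rd diffs: 24, 48, 72.
4th diffs: 24, 24 (constant).
Newton forward-difference form: b_k = -8 + (-26)·C(k-1,1) + (-24)·C(k-1,2) + 24·C(k-1,3) + 24·C(k-1,4).
At k = 14: k-1 = 13, so b_{14} = -8 - 338 - 1872 + 6864 + 17160 = 21806.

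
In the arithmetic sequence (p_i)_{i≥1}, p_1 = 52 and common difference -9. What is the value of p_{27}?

-182

p_i = 52 + (i - 1)·(-9).
p_{27} = 52 + 26·(-9) = -182.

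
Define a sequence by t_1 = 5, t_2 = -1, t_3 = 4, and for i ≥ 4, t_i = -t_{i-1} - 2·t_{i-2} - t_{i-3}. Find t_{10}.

24

Applying the relation repeatedly:
t_4 = -7  t_5 = 0  t_6 = 10  t_7 = -3  t_8 = -17  t_9 = 13  t_{10} = 24.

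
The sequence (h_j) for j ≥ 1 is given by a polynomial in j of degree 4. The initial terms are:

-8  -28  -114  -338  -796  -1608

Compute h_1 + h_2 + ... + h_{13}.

1st diffs: -20, -86, -224, -458, -812.
2nd diffs: -66, -138, -234, -354.
3rd diffs: -72, -96, -120.
4th diffs: -24, -24 (constant).
Newton forward-difference form: h_j = -8 + (-20)·C(j-1,1) + (-66)·C(j-1,2) + (-72)·C(j-1,3) + (-24)·C(j-1,4).
Continuing: …, -2918, -4894, -7728, -11636, …, h_{13} = -32324.
Summing j = 1..13 (13 terms) gives -102908.

-102908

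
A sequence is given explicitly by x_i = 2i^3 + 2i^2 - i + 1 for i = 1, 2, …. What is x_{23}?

x_{23} = 2·23^3 + 2·23^2 - 1·23 + 1 = 25370.

25370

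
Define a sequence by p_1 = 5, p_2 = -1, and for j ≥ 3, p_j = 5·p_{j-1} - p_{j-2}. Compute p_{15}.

Iterate the recurrence:
p_3 = -10;  p_4 = -49;  p_5 = -235;  …;  p_{12} = -13622374;  p_{13} = -65268715;  p_{14} = -312721201;  p_{15} = -1498337290.

-1498337290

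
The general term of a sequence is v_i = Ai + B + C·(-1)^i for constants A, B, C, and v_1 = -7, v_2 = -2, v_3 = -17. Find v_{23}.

-117

At i = 1, 2, 3: A + B - C = -7; 2A + B + C = -2; 3A + B - C = -17.
Subtracting the first from the second: A + 2C = 5.
Subtracting the second from the third: A - 2C = -15.
Solving: C = 5, A = -5, then B = 3.
So v_i = -5·i + 3 + 5·(-1)^i; at i=23 this is -117.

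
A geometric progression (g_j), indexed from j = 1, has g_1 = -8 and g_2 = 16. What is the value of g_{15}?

Common ratio r = -2.
g_j = (-8)·(-2)^(j-1).
g_{15} = (-8)·(-2)^14 = -131072.

-131072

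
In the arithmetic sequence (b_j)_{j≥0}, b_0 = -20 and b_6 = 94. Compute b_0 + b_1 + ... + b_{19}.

Common difference d = (94 - (-20)) / (6 - 0) = 19.
b_j = -20 + (j - 0)·19.
b_{19} = 341; S = 20·(-20 + 341)/2 = 3210.

3210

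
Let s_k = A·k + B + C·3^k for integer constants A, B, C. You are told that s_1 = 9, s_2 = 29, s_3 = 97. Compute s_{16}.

172186821

The three given values yield: A + B + 3C = 9; 2A + B + 9C = 29; 3A + B + 27C = 97.
Subtracting the first from the second: A + 6C = 20.
Subtracting the second from the third: A + 18C = 68.
Solving: C = 4, A = -4, then B = 1.
So s_k = -4·k + 1 + 4·3^k; at k=16 this is 172186821.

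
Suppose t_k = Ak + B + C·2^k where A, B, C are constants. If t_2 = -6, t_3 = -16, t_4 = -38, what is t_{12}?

The three given values yield: 2A + B + 4C = -6; 3A + B + 8C = -16; 4A + B + 16C = -38.
Subtracting the first from the second: A + 4C = -10.
Subtracting the second from the third: A + 8C = -22.
Solving: C = -3, A = 2, then B = 2.
Hence t_{12} = 2·12 + 2 + (-3)·4096 = -12262.

-12262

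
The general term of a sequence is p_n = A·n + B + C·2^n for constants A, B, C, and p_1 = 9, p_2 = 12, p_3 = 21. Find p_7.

At n = 1, 2, 3: A + B + 2C = 9; 2A + B + 4C = 12; 3A + B + 8C = 21.
Subtracting the first from the second: A + 2C = 3.
Subtracting the second from the third: A + 4C = 9.
Solving: C = 3, A = -3, then B = 6.
Hence p_7 = -3·7 + 6 + 3·128 = 369.

369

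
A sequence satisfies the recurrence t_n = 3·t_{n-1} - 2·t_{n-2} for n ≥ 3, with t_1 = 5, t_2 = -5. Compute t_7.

-625

Applying the relation repeatedly:
t_3 = -25  t_4 = -65  t_5 = -145  t_6 = -305  t_7 = -625.
(Characteristic roots are 2 and 1.)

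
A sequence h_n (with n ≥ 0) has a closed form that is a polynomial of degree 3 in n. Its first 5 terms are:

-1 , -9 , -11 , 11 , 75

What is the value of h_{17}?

12919

1st diffs: -8, -2, 22, 64.
2nd diffs: 6, 24, 42.
3rd diffs: 18, 18 (constant).
Newton forward-difference form: h_n = -1 + (-8)·C(n,1) + 6·C(n,2) + 18·C(n,3).
At n = 17: n = 17, so h_{17} = -1 - 136 + 816 + 12240 = 12919.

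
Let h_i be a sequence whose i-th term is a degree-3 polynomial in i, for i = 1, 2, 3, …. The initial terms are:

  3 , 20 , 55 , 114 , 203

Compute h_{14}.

1st diffs: 17, 35, 59, 89.
2nd diffs: 18, 24, 30.
3rd diffs: 6, 6 (constant).
So h_i = i^3 + 3i^2 + i - 2.
Evaluating at i = 14 gives h_{14} = 3344.

3344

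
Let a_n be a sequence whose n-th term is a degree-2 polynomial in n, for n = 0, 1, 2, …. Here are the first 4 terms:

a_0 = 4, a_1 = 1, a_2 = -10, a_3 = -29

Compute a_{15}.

-881

1st diffs: -3, -11, -19.
2nd diffs: -8, -8 (constant).
Newton forward-difference form: a_n = 4 + (-3)·C(n,1) + (-8)·C(n,2).
At n = 15: n = 15, so a_{15} = 4 - 45 - 840 = -881.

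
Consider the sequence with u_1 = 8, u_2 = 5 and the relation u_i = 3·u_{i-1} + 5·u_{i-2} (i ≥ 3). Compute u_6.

Compute successive terms:
u_3 = 55; u_4 = 190; u_5 = 845; u_6 = 3485.

3485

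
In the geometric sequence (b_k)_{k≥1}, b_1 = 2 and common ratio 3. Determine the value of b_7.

b_k = 2·3^(k-1).
b_7 = 2·3^6 = 1458.

1458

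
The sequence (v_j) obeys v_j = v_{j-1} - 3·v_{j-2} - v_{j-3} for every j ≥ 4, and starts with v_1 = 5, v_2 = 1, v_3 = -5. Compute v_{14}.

Compute successive terms:
v_4 = -13;  v_5 = 1;  v_6 = 45;  …;  v_{11} = 851;  v_{12} = 1451;  v_{13} = -999;  v_{14} = -6203.

-6203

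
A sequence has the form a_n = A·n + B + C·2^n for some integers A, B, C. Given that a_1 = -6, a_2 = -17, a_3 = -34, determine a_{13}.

The three given values yield: A + B + 2C = -6; 2A + B + 4C = -17; 3A + B + 8C = -34.
Subtracting the first from the second: A + 2C = -11.
Subtracting the second from the third: A + 4C = -17.
Solving: C = -3, A = -5, then B = 5.
Hence a_{13} = -5·13 + 5 + (-3)·8192 = -24636.

-24636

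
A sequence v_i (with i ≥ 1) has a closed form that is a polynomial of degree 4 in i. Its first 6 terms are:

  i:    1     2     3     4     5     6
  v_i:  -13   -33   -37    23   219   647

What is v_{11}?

11307

1st diffs: -20, -4, 60, 196, 428.
2nd diffs: 16, 64, 136, 232.
3rd diffs: 48, 72, 96.
4th diffs: 24, 24 (constant).
So v_i = i^4 - 2i^3 - 5i^2 - 6i - 1.
Evaluating at i = 11 gives v_{11} = 11307.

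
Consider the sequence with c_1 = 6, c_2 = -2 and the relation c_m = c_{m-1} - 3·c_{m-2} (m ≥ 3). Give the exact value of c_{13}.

-4874

Iterate the recurrence:
c_3 = -20  c_4 = -14  c_5 = 46  …  c_{10} = 778  c_{11} = 1270  c_{12} = -1064  c_{13} = -4874.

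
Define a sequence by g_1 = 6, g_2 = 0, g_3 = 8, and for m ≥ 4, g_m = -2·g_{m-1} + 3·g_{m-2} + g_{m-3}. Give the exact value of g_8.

-970

Step forward from the initial values:
g_4 = -10, g_5 = 44, g_6 = -110, g_7 = 342, g_8 = -970.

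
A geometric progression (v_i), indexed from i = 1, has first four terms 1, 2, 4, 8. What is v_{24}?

8388608

Common ratio r = 2.
v_i = 1·2^(i-1).
v_{24} = 1·2^23 = 8388608.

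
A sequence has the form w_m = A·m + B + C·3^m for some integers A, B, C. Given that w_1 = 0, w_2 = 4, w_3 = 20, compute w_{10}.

59028

The three given values yield: A + B + 3C = 0; 2A + B + 9C = 4; 3A + B + 27C = 20.
Subtracting the first from the second: A + 6C = 4.
Subtracting the second from the third: A + 18C = 16.
Solving: C = 1, A = -2, then B = -1.
So w_m = -2·m + (-1) + 1·3^m; at m=10 this is 59028.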